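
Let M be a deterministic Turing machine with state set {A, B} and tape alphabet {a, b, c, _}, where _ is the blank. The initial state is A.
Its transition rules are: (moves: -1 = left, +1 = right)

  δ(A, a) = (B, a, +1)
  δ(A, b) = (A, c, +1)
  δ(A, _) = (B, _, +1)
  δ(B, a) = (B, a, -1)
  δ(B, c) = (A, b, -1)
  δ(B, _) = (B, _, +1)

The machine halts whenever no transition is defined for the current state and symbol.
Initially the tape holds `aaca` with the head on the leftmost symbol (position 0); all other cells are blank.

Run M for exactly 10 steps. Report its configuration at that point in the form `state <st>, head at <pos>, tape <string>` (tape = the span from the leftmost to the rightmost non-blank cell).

state B, head at 0, tape aaca

A | _[a]aca   read a → write a, move +1, go to B
B | _a[a]ca   read a → write a, move -1, go to B
B | _[a]aca   read a → write a, move -1, go to B
B | [_]aaca   read _ → write _, move +1, go to B
B | _[a]aca   read a → write a, move -1, go to B
B | [_]aaca   read _ → write _, move +1, go to B
B | _[a]aca   read a → write a, move -1, go to B
B | [_]aaca   read _ → write _, move +1, go to B
B | _[a]aca   read a → write a, move -1, go to B
B | [_]aaca   read _ → write _, move +1, go to B
B | _[a]aca
After 10 steps: state B, head at 0, tape aaca.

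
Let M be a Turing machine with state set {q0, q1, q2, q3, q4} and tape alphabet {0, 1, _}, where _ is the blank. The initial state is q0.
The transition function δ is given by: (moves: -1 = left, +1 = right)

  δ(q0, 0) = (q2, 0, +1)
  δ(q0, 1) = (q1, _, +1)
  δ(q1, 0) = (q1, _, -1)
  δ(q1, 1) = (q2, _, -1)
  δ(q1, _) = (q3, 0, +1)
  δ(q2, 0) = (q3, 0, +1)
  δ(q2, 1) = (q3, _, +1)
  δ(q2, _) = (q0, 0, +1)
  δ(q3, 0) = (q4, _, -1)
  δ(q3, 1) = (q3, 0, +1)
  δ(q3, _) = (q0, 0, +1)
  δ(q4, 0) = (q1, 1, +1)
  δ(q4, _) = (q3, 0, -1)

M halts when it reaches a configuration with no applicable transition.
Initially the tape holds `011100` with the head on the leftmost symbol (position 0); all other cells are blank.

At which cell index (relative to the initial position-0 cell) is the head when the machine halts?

state=q0 head=0 tape=[0]11100__   (q0,0)→(q2,0,+1)
state=q2 head=1 tape=0[1]1100__   (q2,1)→(q3,_,+1)
state=q3 head=2 tape=0_[1]100__   (q3,1)→(q3,0,+1)
state=q3 head=3 tape=0_0[1]00__   (q3,1)→(q3,0,+1)
state=q3 head=4 tape=0_00[0]0__   (q3,0)→(q4,_,-1)
state=q4 head=3 tape=0_0[0]_0__   (q4,0)→(q1,1,+1)
state=q1 head=4 tape=0_01[_]0__   (q1,_)→(q3,0,+1)
state=q3 head=5 tape=0_010[0]__   (q3,0)→(q4,_,-1)
state=q4 head=4 tape=0_01[0]___   (q4,0)→(q1,1,+1)
state=q1 head=5 tape=0_011[_]__   (q1,_)→(q3,0,+1)
state=q3 head=6 tape=0_0110[_]_   (q3,_)→(q0,0,+1)
state=q0 head=7 tape=0_01100[_]
At halt the head is at cell 7.

7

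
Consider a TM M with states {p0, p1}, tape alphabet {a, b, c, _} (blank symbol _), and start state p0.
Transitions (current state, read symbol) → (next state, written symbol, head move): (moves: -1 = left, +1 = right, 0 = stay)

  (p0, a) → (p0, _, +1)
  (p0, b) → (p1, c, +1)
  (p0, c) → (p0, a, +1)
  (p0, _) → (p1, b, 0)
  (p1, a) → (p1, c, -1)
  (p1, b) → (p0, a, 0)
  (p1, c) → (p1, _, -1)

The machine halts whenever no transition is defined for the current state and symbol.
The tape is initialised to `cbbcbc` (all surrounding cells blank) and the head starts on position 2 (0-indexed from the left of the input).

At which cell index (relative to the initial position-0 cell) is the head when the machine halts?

p0 | cb[b]cbc   read b → write c, move +1, go to p1
p1 | cbc[c]bc   read c → write _, move -1, go to p1
p1 | cb[c]_bc   read c → write _, move -1, go to p1
p1 | c[b]__bc   read b → write a, move 0, go to p0
p0 | c[a]__bc   read a → write _, move +1, go to p0
p0 | c_[_]_bc   read _ → write b, move 0, go to p1
p1 | c_[b]_bc   read b → write a, move 0, go to p0
p0 | c_[a]_bc   read a → write _, move +1, go to p0
p0 | c__[_]bc   read _ → write b, move 0, go to p1
p1 | c__[b]bc   read b → write a, move 0, go to p0
p0 | c__[a]bc   read a → write _, move +1, go to p0
p0 | c___[b]c   read b → write c, move +1, go to p1
p1 | c___c[c]   read c → write _, move -1, go to p1
p1 | c___[c]_   read c → write _, move -1, go to p1
p1 | c__[_]__
At halt the head is at cell 3.

3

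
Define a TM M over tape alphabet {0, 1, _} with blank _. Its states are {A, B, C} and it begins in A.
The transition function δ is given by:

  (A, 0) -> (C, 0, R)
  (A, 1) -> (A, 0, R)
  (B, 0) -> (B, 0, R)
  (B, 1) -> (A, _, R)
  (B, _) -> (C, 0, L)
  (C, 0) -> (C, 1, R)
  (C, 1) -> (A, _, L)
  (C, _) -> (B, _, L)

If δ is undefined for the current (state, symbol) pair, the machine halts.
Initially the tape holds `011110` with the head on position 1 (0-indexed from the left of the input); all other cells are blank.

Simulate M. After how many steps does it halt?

A | 0[1]1110__   read 1 → write 0, move R, go to A
A | 00[1]110__   read 1 → write 0, move R, go to A
A | 000[1]10__   read 1 → write 0, move R, go to A
A | 0000[1]0__   read 1 → write 0, move R, go to A
A | 00000[0]__   read 0 → write 0, move R, go to C
C | 000000[_]_   read _ → write _, move L, go to B
B | 00000[0]__   read 0 → write 0, move R, go to B
B | 000000[_]_   read _ → write 0, move L, go to C
C | 00000[0]0_   read 0 → write 1, move R, go to C
C | 000001[0]_   read 0 → write 1, move R, go to C
C | 0000011[_]   read _ → write _, move L, go to B
B | 000001[1]_   read 1 → write _, move R, go to A
A | 000001_[_]
M halts after 12 transitions.

12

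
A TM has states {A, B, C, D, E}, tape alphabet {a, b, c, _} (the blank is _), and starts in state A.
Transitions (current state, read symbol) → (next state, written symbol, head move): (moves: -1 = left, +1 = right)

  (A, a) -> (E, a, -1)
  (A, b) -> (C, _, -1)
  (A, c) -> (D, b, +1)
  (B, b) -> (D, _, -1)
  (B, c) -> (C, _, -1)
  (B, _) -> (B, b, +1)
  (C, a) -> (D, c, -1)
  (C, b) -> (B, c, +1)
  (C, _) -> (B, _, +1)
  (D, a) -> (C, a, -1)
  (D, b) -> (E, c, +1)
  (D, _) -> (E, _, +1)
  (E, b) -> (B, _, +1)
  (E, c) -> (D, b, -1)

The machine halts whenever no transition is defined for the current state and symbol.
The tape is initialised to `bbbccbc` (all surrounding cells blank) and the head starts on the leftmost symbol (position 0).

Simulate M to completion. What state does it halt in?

state=A head=0 tape=_[b]bbccbc   (A,b)→(C,_,-1)
state=C head=-1 tape=[_]_bbccbc   (C,_)→(B,_,+1)
state=B head=0 tape=_[_]bbccbc   (B,_)→(B,b,+1)
state=B head=1 tape=_b[b]bccbc   (B,b)→(D,_,-1)
state=D head=0 tape=_[b]_bccbc   (D,b)→(E,c,+1)
state=E head=1 tape=_c[_]bccbc
No transition is defined for (E, _); M halts in state E.

E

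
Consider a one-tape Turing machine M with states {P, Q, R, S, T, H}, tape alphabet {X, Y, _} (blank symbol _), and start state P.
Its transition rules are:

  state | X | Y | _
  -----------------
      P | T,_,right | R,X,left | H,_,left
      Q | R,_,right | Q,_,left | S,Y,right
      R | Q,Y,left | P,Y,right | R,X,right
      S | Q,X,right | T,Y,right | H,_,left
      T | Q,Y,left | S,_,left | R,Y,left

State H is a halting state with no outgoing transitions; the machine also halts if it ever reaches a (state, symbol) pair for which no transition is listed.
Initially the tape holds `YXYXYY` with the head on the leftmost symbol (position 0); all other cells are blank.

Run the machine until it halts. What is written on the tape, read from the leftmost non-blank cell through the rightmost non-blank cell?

Y__XYY

state=P head=0 tape=_[Y]XYXYY   (P,Y)→(R,X,left)
state=R head=-1 tape=[_]XXYXYY   (R,_)→(R,X,right)
state=R head=0 tape=X[X]XYXYY   (R,X)→(Q,Y,left)
state=Q head=-1 tape=[X]YXYXYY   (Q,X)→(R,_,right)
state=R head=0 tape=_[Y]XYXYY   (R,Y)→(P,Y,right)
state=P head=1 tape=_Y[X]YXYY   (P,X)→(T,_,right)
state=T head=2 tape=_Y_[Y]XYY   (T,Y)→(S,_,left)
state=S head=1 tape=_Y[_]_XYY   (S,_)→(H,_,left)
state=H head=0 tape=_[Y]__XYY
The non-blank tape span at halt is Y__XYY.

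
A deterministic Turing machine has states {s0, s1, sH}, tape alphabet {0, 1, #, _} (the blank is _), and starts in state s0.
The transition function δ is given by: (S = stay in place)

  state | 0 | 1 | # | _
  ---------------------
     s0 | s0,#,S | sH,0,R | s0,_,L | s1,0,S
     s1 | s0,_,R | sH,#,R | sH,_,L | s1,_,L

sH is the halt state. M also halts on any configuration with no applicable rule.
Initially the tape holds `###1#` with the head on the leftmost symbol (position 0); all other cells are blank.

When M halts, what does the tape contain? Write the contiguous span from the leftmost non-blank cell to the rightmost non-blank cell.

s0 | _[#]##1#   read # → write _, move L, go to s0
s0 | [_]_##1#   read _ → write 0, move S, go to s1
s1 | [0]_##1#   read 0 → write _, move R, go to s0
s0 | _[_]##1#   read _ → write 0, move S, go to s1
s1 | _[0]##1#   read 0 → write _, move R, go to s0
s0 | __[#]#1#   read # → write _, move L, go to s0
s0 | _[_]_#1#   read _ → write 0, move S, go to s1
s1 | _[0]_#1#   read 0 → write _, move R, go to s0
s0 | __[_]#1#   read _ → write 0, move S, go to s1
s1 | __[0]#1#   read 0 → write _, move R, go to s0
s0 | ___[#]1#   read # → write _, move L, go to s0
s0 | __[_]_1#   read _ → write 0, move S, go to s1
s1 | __[0]_1#   read 0 → write _, move R, go to s0
s0 | ___[_]1#   read _ → write 0, move S, go to s1
s1 | ___[0]1#   read 0 → write _, move R, go to s0
s0 | ____[1]#   read 1 → write 0, move R, go to sH
sH | ____0[#]
The non-blank tape span at halt is 0#.

0#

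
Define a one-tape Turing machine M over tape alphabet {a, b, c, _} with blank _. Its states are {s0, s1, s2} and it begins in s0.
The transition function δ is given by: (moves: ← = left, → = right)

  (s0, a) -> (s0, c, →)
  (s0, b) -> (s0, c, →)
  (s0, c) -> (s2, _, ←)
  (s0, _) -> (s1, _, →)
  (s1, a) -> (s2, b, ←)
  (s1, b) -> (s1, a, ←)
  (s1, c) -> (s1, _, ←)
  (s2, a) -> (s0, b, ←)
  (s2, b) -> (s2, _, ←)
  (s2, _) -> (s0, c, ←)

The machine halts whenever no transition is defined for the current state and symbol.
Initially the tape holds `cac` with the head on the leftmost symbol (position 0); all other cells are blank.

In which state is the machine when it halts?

s0 | __[c]ac   read c → write _, move ←, go to s2
s2 | _[_]_ac   read _ → write c, move ←, go to s0
s0 | [_]c_ac   read _ → write _, move →, go to s1
s1 | _[c]_ac   read c → write _, move ←, go to s1
s1 | [_]__ac
No transition is defined for (s1, _); M halts in state s1.

s1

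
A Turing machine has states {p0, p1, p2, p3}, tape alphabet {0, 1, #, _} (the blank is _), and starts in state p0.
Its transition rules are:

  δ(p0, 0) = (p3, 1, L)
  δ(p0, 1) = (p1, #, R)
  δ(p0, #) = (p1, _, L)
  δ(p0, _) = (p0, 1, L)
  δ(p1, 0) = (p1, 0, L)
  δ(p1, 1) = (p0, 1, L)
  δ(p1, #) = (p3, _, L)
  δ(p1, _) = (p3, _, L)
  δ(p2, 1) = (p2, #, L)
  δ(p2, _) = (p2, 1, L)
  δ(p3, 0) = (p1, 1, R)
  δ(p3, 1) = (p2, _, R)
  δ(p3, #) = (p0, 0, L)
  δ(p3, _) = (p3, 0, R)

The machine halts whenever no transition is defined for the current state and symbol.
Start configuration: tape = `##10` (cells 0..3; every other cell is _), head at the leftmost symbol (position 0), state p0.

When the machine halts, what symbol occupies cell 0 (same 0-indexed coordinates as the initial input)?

1

state=p0 head=0 tape=____[#]#10   (p0,#)→(p1,_,L)
state=p1 head=-1 tape=___[_]_#10   (p1,_)→(p3,_,L)
state=p3 head=-2 tape=__[_]__#10   (p3,_)→(p3,0,R)
state=p3 head=-1 tape=__0[_]_#10   (p3,_)→(p3,0,R)
state=p3 head=0 tape=__00[_]#10   (p3,_)→(p3,0,R)
state=p3 head=1 tape=__000[#]10   (p3,#)→(p0,0,L)
state=p0 head=0 tape=__00[0]010   (p0,0)→(p3,1,L)
state=p3 head=-1 tape=__0[0]1010   (p3,0)→(p1,1,R)
state=p1 head=0 tape=__01[1]010   (p1,1)→(p0,1,L)
state=p0 head=-1 tape=__0[1]1010   (p0,1)→(p1,#,R)
state=p1 head=0 tape=__0#[1]010   (p1,1)→(p0,1,L)
state=p0 head=-1 tape=__0[#]1010   (p0,#)→(p1,_,L)
state=p1 head=-2 tape=__[0]_1010   (p1,0)→(p1,0,L)
state=p1 head=-3 tape=_[_]0_1010   (p1,_)→(p3,_,L)
state=p3 head=-4 tape=[_]_0_1010   (p3,_)→(p3,0,R)
state=p3 head=-3 tape=0[_]0_1010   (p3,_)→(p3,0,R)
state=p3 head=-2 tape=00[0]_1010   (p3,0)→(p1,1,R)
state=p1 head=-1 tape=001[_]1010   (p1,_)→(p3,_,L)
state=p3 head=-2 tape=00[1]_1010   (p3,1)→(p2,_,R)
state=p2 head=-1 tape=00_[_]1010   (p2,_)→(p2,1,L)
state=p2 head=-2 tape=00[_]11010   (p2,_)→(p2,1,L)
state=p2 head=-3 tape=0[0]111010
Cell 0 holds 1 when M halts.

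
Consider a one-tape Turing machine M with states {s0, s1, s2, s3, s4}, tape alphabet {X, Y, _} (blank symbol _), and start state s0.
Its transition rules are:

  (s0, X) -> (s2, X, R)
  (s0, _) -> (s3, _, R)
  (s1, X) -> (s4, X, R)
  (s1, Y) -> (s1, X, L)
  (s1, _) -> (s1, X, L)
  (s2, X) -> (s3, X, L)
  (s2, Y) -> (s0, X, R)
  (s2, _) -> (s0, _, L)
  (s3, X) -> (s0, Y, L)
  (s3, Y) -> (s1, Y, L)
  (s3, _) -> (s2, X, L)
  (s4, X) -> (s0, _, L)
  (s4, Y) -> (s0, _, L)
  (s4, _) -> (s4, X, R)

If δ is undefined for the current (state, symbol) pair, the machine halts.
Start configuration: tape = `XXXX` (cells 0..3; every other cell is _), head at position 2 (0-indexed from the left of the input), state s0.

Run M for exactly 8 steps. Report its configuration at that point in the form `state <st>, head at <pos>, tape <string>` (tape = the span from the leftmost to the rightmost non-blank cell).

state s2, head at 4, tape XXXX

s0 | XX[X]X_   read X → write X, move R, go to s2
s2 | XXX[X]_   read X → write X, move L, go to s3
s3 | XX[X]X_   read X → write Y, move L, go to s0
s0 | X[X]YX_   read X → write X, move R, go to s2
s2 | XX[Y]X_   read Y → write X, move R, go to s0
s0 | XXX[X]_   read X → write X, move R, go to s2
s2 | XXXX[_]   read _ → write _, move L, go to s0
s0 | XXX[X]_   read X → write X, move R, go to s2
s2 | XXXX[_]
After 8 steps: state s2, head at 4, tape XXXX.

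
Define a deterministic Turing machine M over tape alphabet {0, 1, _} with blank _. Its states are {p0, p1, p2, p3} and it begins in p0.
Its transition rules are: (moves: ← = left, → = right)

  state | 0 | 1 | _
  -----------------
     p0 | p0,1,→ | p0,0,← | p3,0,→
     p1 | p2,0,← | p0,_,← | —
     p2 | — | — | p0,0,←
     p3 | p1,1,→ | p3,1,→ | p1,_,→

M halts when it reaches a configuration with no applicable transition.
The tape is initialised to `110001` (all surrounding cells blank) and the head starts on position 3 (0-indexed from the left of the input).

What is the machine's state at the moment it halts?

p1

p0 | 110[0]01___   read 0 → write 1, move →, go to p0
p0 | 1101[0]1___   read 0 → write 1, move →, go to p0
p0 | 11011[1]___   read 1 → write 0, move ←, go to p0
p0 | 1101[1]0___   read 1 → write 0, move ←, go to p0
p0 | 110[1]00___   read 1 → write 0, move ←, go to p0
p0 | 11[0]000___   read 0 → write 1, move →, go to p0
p0 | 111[0]00___   read 0 → write 1, move →, go to p0
p0 | 1111[0]0___   read 0 → write 1, move →, go to p0
p0 | 11111[0]___   read 0 → write 1, move →, go to p0
p0 | 111111[_]__   read _ → write 0, move →, go to p3
p3 | 1111110[_]_   read _ → write _, move →, go to p1
p1 | 1111110_[_]
No transition is defined for (p1, _); M halts in state p1.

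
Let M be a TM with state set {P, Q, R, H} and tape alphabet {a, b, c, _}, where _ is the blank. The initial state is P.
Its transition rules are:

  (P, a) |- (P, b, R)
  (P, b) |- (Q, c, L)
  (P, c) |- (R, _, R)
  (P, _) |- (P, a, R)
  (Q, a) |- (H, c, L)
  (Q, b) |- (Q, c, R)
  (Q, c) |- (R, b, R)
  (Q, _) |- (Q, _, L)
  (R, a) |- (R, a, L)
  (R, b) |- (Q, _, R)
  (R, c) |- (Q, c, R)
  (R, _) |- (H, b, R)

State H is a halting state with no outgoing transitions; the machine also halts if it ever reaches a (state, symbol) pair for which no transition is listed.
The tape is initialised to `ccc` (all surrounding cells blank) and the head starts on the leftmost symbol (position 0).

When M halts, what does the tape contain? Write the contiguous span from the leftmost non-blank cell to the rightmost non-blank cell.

cbb

P | [c]cc__   read c → write _, move R, go to R
R | _[c]c__   read c → write c, move R, go to Q
Q | _c[c]__   read c → write b, move R, go to R
R | _cb[_]_   read _ → write b, move R, go to H
H | _cbb[_]
The non-blank tape span at halt is cbb.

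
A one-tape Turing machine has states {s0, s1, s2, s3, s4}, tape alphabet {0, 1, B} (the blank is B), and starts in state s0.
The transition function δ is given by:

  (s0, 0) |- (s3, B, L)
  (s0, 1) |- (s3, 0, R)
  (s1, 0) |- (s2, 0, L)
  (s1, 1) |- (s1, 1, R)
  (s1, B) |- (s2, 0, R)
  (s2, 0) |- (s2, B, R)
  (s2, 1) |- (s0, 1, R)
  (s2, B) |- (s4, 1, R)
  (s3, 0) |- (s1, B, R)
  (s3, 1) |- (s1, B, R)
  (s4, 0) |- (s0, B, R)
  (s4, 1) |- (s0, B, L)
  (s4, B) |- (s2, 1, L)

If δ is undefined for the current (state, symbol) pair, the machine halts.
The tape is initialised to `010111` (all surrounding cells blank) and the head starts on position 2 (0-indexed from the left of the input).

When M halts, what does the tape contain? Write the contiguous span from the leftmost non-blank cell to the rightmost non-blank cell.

state=s0 head=2 tape=01[0]111BBBB   (s0,0)→(s3,B,L)
state=s3 head=1 tape=0[1]B111BBBB   (s3,1)→(s1,B,R)
state=s1 head=2 tape=0B[B]111BBBB   (s1,B)→(s2,0,R)
state=s2 head=3 tape=0B0[1]11BBBB   (s2,1)→(s0,1,R)
state=s0 head=4 tape=0B01[1]1BBBB   (s0,1)→(s3,0,R)
state=s3 head=5 tape=0B010[1]BBBB   (s3,1)→(s1,B,R)
state=s1 head=6 tape=0B010B[B]BBB   (s1,B)→(s2,0,R)
state=s2 head=7 tape=0B010B0[B]BB   (s2,B)→(s4,1,R)
state=s4 head=8 tape=0B010B01[B]B   (s4,B)→(s2,1,L)
state=s2 head=7 tape=0B010B0[1]1B   (s2,1)→(s0,1,R)
state=s0 head=8 tape=0B010B01[1]B   (s0,1)→(s3,0,R)
state=s3 head=9 tape=0B010B010[B]
The non-blank tape span at halt is 0B010B010.

0B010B010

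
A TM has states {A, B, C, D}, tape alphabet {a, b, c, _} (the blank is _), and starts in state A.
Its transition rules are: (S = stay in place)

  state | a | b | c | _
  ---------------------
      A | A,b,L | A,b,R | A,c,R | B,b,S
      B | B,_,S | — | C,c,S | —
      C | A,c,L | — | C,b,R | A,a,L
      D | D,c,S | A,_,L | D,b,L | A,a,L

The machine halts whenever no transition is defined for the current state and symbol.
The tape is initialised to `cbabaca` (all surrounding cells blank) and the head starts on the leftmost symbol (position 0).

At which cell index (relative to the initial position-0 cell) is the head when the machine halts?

7

state=A head=0 tape=[c]babaca_   (A,c)→(A,c,R)
state=A head=1 tape=c[b]abaca_   (A,b)→(A,b,R)
state=A head=2 tape=cb[a]baca_   (A,a)→(A,b,L)
state=A head=1 tape=c[b]bbaca_   (A,b)→(A,b,R)
state=A head=2 tape=cb[b]baca_   (A,b)→(A,b,R)
state=A head=3 tape=cbb[b]aca_   (A,b)→(A,b,R)
state=A head=4 tape=cbbb[a]ca_   (A,a)→(A,b,L)
state=A head=3 tape=cbb[b]bca_   (A,b)→(A,b,R)
state=A head=4 tape=cbbb[b]ca_   (A,b)→(A,b,R)
state=A head=5 tape=cbbbb[c]a_   (A,c)→(A,c,R)
state=A head=6 tape=cbbbbc[a]_   (A,a)→(A,b,L)
state=A head=5 tape=cbbbb[c]b_   (A,c)→(A,c,R)
state=A head=6 tape=cbbbbc[b]_   (A,b)→(A,b,R)
state=A head=7 tape=cbbbbcb[_]   (A,_)→(B,b,S)
state=B head=7 tape=cbbbbcb[b]
At halt the head is at cell 7.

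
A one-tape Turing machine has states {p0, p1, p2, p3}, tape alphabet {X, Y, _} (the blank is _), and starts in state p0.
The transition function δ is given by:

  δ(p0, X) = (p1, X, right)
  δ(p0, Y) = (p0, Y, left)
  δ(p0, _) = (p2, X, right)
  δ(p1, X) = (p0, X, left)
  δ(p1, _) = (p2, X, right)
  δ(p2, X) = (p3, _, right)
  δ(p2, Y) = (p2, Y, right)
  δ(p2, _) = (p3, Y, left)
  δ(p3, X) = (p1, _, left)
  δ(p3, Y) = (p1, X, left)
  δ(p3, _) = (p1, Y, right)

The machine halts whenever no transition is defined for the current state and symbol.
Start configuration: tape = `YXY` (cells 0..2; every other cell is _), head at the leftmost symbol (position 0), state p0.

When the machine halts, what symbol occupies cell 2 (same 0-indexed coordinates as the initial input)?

p0 | _[Y]XY___   read Y → write Y, move left, go to p0
p0 | [_]YXY___   read _ → write X, move right, go to p2
p2 | X[Y]XY___   read Y → write Y, move right, go to p2
p2 | XY[X]Y___   read X → write _, move right, go to p3
p3 | XY_[Y]___   read Y → write X, move left, go to p1
p1 | XY[_]X___   read _ → write X, move right, go to p2
p2 | XYX[X]___   read X → write _, move right, go to p3
p3 | XYX_[_]__   read _ → write Y, move right, go to p1
p1 | XYX_Y[_]_   read _ → write X, move right, go to p2
p2 | XYX_YX[_]   read _ → write Y, move left, go to p3
p3 | XYX_Y[X]Y   read X → write _, move left, go to p1
p1 | XYX_[Y]_Y
Cell 2 holds _ when M halts.

_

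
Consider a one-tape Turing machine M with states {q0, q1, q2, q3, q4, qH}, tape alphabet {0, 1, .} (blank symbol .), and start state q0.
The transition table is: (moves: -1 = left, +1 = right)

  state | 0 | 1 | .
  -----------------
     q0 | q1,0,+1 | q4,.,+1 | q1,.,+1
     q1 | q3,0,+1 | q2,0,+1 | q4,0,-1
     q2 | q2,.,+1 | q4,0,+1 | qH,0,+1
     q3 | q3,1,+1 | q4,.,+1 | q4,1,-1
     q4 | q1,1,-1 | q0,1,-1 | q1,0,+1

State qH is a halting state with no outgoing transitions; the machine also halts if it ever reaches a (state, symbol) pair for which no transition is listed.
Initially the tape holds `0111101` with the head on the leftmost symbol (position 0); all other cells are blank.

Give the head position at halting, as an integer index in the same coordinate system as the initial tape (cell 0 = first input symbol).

8

q0 | [0]111101..   read 0 → write 0, move +1, go to q1
q1 | 0[1]11101..   read 1 → write 0, move +1, go to q2
q2 | 00[1]1101..   read 1 → write 0, move +1, go to q4
q4 | 000[1]101..   read 1 → write 1, move -1, go to q0
q0 | 00[0]1101..   read 0 → write 0, move +1, go to q1
q1 | 000[1]101..   read 1 → write 0, move +1, go to q2
q2 | 0000[1]01..   read 1 → write 0, move +1, go to q4
q4 | 00000[0]1..   read 0 → write 1, move -1, go to q1
q1 | 0000[0]11..   read 0 → write 0, move +1, go to q3
q3 | 00000[1]1..   read 1 → write ., move +1, go to q4
q4 | 00000.[1]..   read 1 → write 1, move -1, go to q0
q0 | 00000[.]1..   read . → write ., move +1, go to q1
q1 | 00000.[1]..   read 1 → write 0, move +1, go to q2
q2 | 00000.0[.].   read . → write 0, move +1, go to qH
qH | 00000.00[.]
At halt the head is at cell 8.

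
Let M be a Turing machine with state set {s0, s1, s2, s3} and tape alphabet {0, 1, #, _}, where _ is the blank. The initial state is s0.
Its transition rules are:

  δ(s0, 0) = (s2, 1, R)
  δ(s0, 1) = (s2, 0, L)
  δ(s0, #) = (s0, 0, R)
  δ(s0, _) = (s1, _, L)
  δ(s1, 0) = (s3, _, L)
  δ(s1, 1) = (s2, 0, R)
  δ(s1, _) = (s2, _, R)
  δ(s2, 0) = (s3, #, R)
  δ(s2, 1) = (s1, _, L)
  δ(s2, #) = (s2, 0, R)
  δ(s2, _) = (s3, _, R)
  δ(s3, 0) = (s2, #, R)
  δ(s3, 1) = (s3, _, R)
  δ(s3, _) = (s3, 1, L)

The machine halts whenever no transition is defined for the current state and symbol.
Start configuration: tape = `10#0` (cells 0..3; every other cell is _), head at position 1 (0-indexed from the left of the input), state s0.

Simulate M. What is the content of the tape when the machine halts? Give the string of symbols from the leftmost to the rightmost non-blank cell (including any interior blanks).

state=s0 head=1 tape=1[0]#0_   (s0,0)→(s2,1,R)
state=s2 head=2 tape=11[#]0_   (s2,#)→(s2,0,R)
state=s2 head=3 tape=110[0]_   (s2,0)→(s3,#,R)
state=s3 head=4 tape=110#[_]   (s3,_)→(s3,1,L)
state=s3 head=3 tape=110[#]1
The non-blank tape span at halt is 110#1.

110#1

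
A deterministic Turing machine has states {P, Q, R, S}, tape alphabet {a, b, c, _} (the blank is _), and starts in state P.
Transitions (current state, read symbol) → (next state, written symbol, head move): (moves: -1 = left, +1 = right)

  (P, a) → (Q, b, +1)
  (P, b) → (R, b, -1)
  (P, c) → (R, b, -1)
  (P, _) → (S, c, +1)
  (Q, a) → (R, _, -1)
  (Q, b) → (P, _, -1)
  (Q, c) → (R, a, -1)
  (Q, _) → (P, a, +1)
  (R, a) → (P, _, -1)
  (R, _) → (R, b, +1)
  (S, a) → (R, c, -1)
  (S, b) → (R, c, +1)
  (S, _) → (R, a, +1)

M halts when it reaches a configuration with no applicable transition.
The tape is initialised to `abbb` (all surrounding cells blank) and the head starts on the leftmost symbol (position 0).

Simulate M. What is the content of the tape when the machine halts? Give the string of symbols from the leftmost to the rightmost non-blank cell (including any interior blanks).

state=P head=0 tape=_[a]bbb   (P,a)→(Q,b,+1)
state=Q head=1 tape=_b[b]bb   (Q,b)→(P,_,-1)
state=P head=0 tape=_[b]_bb   (P,b)→(R,b,-1)
state=R head=-1 tape=[_]b_bb   (R,_)→(R,b,+1)
state=R head=0 tape=b[b]_bb
The non-blank tape span at halt is bb_bb.

bb_bb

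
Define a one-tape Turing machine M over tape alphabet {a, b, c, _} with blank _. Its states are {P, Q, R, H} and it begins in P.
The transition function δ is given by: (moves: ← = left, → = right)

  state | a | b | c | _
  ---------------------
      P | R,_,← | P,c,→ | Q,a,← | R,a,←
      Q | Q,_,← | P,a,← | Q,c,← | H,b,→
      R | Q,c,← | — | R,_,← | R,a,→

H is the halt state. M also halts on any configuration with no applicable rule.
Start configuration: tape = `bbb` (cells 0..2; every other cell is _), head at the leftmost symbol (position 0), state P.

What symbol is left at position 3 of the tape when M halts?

state=P head=0 tape=__[b]bb_   (P,b)→(P,c,→)
state=P head=1 tape=__c[b]b_   (P,b)→(P,c,→)
state=P head=2 tape=__cc[b]_   (P,b)→(P,c,→)
state=P head=3 tape=__ccc[_]   (P,_)→(R,a,←)
state=R head=2 tape=__cc[c]a   (R,c)→(R,_,←)
state=R head=1 tape=__c[c]_a   (R,c)→(R,_,←)
state=R head=0 tape=__[c]__a   (R,c)→(R,_,←)
state=R head=-1 tape=_[_]___a   (R,_)→(R,a,→)
state=R head=0 tape=_a[_]__a   (R,_)→(R,a,→)
state=R head=1 tape=_aa[_]_a   (R,_)→(R,a,→)
state=R head=2 tape=_aaa[_]a   (R,_)→(R,a,→)
state=R head=3 tape=_aaaa[a]   (R,a)→(Q,c,←)
state=Q head=2 tape=_aaa[a]c   (Q,a)→(Q,_,←)
state=Q head=1 tape=_aa[a]_c   (Q,a)→(Q,_,←)
state=Q head=0 tape=_a[a]__c   (Q,a)→(Q,_,←)
state=Q head=-1 tape=_[a]___c   (Q,a)→(Q,_,←)
state=Q head=-2 tape=[_]____c   (Q,_)→(H,b,→)
state=H head=-1 tape=b[_]___c
Cell 3 holds c when M halts.

c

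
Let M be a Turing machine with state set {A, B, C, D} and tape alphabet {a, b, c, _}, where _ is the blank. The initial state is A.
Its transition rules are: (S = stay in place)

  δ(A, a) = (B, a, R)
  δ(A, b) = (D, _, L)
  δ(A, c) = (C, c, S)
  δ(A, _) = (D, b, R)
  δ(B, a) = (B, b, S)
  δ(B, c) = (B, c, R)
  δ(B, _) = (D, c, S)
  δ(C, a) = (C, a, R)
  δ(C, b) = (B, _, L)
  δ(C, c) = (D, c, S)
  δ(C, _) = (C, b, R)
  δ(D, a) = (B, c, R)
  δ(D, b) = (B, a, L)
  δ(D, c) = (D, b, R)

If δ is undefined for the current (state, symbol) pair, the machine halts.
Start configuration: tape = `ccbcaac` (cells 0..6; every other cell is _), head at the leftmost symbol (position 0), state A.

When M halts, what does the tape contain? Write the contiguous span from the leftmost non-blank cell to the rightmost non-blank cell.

A | [c]cbcaac   read c → write c, move S, go to C
C | [c]cbcaac   read c → write c, move S, go to D
D | [c]cbcaac   read c → write b, move R, go to D
D | b[c]bcaac   read c → write b, move R, go to D
D | bb[b]caac   read b → write a, move L, go to B
B | b[b]acaac
The non-blank tape span at halt is bbacaac.

bbacaac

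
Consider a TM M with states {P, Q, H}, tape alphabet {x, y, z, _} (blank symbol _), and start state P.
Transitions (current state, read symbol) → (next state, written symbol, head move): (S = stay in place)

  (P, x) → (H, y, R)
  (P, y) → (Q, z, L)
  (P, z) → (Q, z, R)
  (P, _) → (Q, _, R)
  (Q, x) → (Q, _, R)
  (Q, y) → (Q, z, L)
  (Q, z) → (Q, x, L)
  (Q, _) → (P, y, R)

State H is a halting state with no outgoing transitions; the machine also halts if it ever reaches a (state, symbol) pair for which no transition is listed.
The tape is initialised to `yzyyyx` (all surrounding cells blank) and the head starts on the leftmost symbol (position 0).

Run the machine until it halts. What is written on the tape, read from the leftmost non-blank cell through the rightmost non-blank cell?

yzyzyyyx

P | __[y]zyyyx   read y → write z, move L, go to Q
Q | _[_]zzyyyx   read _ → write y, move R, go to P
P | _y[z]zyyyx   read z → write z, move R, go to Q
Q | _yz[z]yyyx   read z → write x, move L, go to Q
Q | _y[z]xyyyx   read z → write x, move L, go to Q
Q | _[y]xxyyyx   read y → write z, move L, go to Q
Q | [_]zxxyyyx   read _ → write y, move R, go to P
P | y[z]xxyyyx   read z → write z, move R, go to Q
Q | yz[x]xyyyx   read x → write _, move R, go to Q
Q | yz_[x]yyyx   read x → write _, move R, go to Q
Q | yz__[y]yyx   read y → write z, move L, go to Q
Q | yz_[_]zyyx   read _ → write y, move R, go to P
P | yz_y[z]yyx   read z → write z, move R, go to Q
Q | yz_yz[y]yx   read y → write z, move L, go to Q
Q | yz_y[z]zyx   read z → write x, move L, go to Q
Q | yz_[y]xzyx   read y → write z, move L, go to Q
Q | yz[_]zxzyx   read _ → write y, move R, go to P
P | yzy[z]xzyx   read z → write z, move R, go to Q
Q | yzyz[x]zyx   read x → write _, move R, go to Q
Q | yzyz_[z]yx   read z → write x, move L, go to Q
Q | yzyz[_]xyx   read _ → write y, move R, go to P
P | yzyzy[x]yx   read x → write y, move R, go to H
H | yzyzyy[y]x
The non-blank tape span at halt is yzyzyyyx.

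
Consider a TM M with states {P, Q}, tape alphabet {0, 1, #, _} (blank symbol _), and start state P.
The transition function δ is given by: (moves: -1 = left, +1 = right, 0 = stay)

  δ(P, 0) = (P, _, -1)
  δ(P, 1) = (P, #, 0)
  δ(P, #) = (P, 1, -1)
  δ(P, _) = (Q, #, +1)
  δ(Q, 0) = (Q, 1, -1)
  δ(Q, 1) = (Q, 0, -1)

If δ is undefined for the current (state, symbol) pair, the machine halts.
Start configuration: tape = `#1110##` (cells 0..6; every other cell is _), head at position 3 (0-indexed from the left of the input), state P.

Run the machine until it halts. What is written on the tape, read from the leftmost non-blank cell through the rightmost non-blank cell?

state=P head=3 tape=_#11[1]0##   (P,1)→(P,#,0)
state=P head=3 tape=_#11[#]0##   (P,#)→(P,1,-1)
state=P head=2 tape=_#1[1]10##   (P,1)→(P,#,0)
state=P head=2 tape=_#1[#]10##   (P,#)→(P,1,-1)
state=P head=1 tape=_#[1]110##   (P,1)→(P,#,0)
state=P head=1 tape=_#[#]110##   (P,#)→(P,1,-1)
state=P head=0 tape=_[#]1110##   (P,#)→(P,1,-1)
state=P head=-1 tape=[_]11110##   (P,_)→(Q,#,+1)
state=Q head=0 tape=#[1]1110##   (Q,1)→(Q,0,-1)
state=Q head=-1 tape=[#]01110##
The non-blank tape span at halt is #01110##.

#01110##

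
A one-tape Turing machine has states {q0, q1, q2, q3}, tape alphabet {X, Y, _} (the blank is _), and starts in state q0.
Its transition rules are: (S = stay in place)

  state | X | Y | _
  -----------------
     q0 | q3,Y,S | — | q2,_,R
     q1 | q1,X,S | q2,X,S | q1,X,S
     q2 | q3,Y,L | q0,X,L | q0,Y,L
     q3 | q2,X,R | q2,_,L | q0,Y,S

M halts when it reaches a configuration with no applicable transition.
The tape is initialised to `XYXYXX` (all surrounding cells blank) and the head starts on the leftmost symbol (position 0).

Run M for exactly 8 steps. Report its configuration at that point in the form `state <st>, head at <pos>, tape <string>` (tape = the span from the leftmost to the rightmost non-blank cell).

state q0, head at -2, tape YY_YXYXX

state=q0 head=0 tape=__[X]YXYXX   (q0,X)→(q3,Y,S)
state=q3 head=0 tape=__[Y]YXYXX   (q3,Y)→(q2,_,L)
state=q2 head=-1 tape=_[_]_YXYXX   (q2,_)→(q0,Y,L)
state=q0 head=-2 tape=[_]Y_YXYXX   (q0,_)→(q2,_,R)
state=q2 head=-1 tape=_[Y]_YXYXX   (q2,Y)→(q0,X,L)
state=q0 head=-2 tape=[_]X_YXYXX   (q0,_)→(q2,_,R)
state=q2 head=-1 tape=_[X]_YXYXX   (q2,X)→(q3,Y,L)
state=q3 head=-2 tape=[_]Y_YXYXX   (q3,_)→(q0,Y,S)
state=q0 head=-2 tape=[Y]Y_YXYXX
After 8 steps: state q0, head at -2, tape YY_YXYXX.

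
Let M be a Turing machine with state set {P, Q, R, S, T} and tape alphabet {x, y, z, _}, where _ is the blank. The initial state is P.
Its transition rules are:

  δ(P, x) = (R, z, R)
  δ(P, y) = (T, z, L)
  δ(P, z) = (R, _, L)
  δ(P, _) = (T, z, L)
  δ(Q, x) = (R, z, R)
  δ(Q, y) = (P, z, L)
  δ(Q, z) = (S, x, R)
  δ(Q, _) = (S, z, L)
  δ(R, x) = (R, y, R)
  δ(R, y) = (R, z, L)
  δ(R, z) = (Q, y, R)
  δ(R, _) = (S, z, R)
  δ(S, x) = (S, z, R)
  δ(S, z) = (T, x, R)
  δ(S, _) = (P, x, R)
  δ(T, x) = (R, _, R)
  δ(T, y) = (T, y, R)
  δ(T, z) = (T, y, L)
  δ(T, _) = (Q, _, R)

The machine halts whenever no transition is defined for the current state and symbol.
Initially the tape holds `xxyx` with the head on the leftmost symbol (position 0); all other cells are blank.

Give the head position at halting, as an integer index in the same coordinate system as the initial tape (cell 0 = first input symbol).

6

P | [x]xyx____   read x → write z, move R, go to R
R | z[x]yx____   read x → write y, move R, go to R
R | zy[y]x____   read y → write z, move L, go to R
R | z[y]zx____   read y → write z, move L, go to R
R | [z]zzx____   read z → write y, move R, go to Q
Q | y[z]zx____   read z → write x, move R, go to S
S | yx[z]x____   read z → write x, move R, go to T
T | yxx[x]____   read x → write _, move R, go to R
R | yxx_[_]___   read _ → write z, move R, go to S
S | yxx_z[_]__   read _ → write x, move R, go to P
P | yxx_zx[_]_   read _ → write z, move L, go to T
T | yxx_z[x]z_   read x → write _, move R, go to R
R | yxx_z_[z]_   read z → write y, move R, go to Q
Q | yxx_z_y[_]   read _ → write z, move L, go to S
S | yxx_z_[y]z
At halt the head is at cell 6.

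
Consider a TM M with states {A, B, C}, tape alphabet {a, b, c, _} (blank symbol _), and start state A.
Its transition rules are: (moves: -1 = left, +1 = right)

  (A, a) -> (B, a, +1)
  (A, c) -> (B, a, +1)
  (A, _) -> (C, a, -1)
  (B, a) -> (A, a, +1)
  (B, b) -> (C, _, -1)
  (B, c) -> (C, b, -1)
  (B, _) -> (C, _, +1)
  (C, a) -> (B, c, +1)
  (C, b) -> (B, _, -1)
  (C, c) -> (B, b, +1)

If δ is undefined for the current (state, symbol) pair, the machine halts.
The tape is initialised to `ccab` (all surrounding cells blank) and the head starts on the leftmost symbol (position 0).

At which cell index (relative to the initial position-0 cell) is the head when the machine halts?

state=A head=0 tape=[c]cab_   (A,c)→(B,a,+1)
state=B head=1 tape=a[c]ab_   (B,c)→(C,b,-1)
state=C head=0 tape=[a]bab_   (C,a)→(B,c,+1)
state=B head=1 tape=c[b]ab_   (B,b)→(C,_,-1)
state=C head=0 tape=[c]_ab_   (C,c)→(B,b,+1)
state=B head=1 tape=b[_]ab_   (B,_)→(C,_,+1)
state=C head=2 tape=b_[a]b_   (C,a)→(B,c,+1)
state=B head=3 tape=b_c[b]_   (B,b)→(C,_,-1)
state=C head=2 tape=b_[c]__   (C,c)→(B,b,+1)
state=B head=3 tape=b_b[_]_   (B,_)→(C,_,+1)
state=C head=4 tape=b_b_[_]
At halt the head is at cell 4.

4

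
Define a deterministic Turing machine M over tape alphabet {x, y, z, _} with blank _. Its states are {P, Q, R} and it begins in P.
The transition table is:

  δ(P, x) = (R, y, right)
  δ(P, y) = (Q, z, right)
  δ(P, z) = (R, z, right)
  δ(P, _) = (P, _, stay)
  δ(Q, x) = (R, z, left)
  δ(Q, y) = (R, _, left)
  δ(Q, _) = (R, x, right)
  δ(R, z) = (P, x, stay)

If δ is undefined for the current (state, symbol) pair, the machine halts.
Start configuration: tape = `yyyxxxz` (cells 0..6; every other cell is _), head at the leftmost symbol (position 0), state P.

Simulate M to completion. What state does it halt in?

P | [y]yyxxxz   read y → write z, move right, go to Q
Q | z[y]yxxxz   read y → write _, move left, go to R
R | [z]_yxxxz   read z → write x, move stay, go to P
P | [x]_yxxxz   read x → write y, move right, go to R
R | y[_]yxxxz
No transition is defined for (R, _); M halts in state R.

R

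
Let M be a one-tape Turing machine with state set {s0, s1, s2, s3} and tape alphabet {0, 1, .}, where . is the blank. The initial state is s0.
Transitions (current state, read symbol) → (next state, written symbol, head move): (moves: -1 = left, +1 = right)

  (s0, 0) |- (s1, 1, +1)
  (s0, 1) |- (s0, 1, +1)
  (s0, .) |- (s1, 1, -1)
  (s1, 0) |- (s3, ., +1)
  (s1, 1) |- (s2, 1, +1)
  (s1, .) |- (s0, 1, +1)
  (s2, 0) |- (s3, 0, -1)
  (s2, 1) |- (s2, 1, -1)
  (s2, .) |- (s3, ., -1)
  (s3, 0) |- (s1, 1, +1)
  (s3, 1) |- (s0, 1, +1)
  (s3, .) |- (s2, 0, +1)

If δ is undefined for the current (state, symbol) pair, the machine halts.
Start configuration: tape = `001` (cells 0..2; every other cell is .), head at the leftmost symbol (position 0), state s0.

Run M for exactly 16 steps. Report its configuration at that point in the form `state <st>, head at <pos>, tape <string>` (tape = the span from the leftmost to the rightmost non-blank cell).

state s3, head at -2, tape 0.1111

state=s0 head=0 tape=..[0]01.   (s0,0)→(s1,1,+1)
state=s1 head=1 tape=..1[0]1.   (s1,0)→(s3,.,+1)
state=s3 head=2 tape=..1.[1].   (s3,1)→(s0,1,+1)
state=s0 head=3 tape=..1.1[.]   (s0,.)→(s1,1,-1)
state=s1 head=2 tape=..1.[1]1   (s1,1)→(s2,1,+1)
state=s2 head=3 tape=..1.1[1]   (s2,1)→(s2,1,-1)
state=s2 head=2 tape=..1.[1]1   (s2,1)→(s2,1,-1)
state=s2 head=1 tape=..1[.]11   (s2,.)→(s3,.,-1)
state=s3 head=0 tape=..[1].11   (s3,1)→(s0,1,+1)
state=s0 head=1 tape=..1[.]11   (s0,.)→(s1,1,-1)
state=s1 head=0 tape=..[1]111   (s1,1)→(s2,1,+1)
state=s2 head=1 tape=..1[1]11   (s2,1)→(s2,1,-1)
state=s2 head=0 tape=..[1]111   (s2,1)→(s2,1,-1)
state=s2 head=-1 tape=.[.]1111   (s2,.)→(s3,.,-1)
state=s3 head=-2 tape=[.].1111   (s3,.)→(s2,0,+1)
state=s2 head=-1 tape=0[.]1111   (s2,.)→(s3,.,-1)
state=s3 head=-2 tape=[0].1111
After 16 steps: state s3, head at -2, tape 0.1111.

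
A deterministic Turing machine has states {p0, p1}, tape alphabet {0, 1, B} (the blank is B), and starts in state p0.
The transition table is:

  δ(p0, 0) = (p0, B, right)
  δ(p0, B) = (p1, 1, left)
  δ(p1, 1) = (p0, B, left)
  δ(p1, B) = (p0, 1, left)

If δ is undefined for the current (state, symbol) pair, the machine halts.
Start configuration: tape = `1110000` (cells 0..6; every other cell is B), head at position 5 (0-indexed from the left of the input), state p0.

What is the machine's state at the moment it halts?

state=p0 head=5 tape=11100[0]0B   (p0,0)→(p0,B,right)
state=p0 head=6 tape=11100B[0]B   (p0,0)→(p0,B,right)
state=p0 head=7 tape=11100BB[B]   (p0,B)→(p1,1,left)
state=p1 head=6 tape=11100B[B]1   (p1,B)→(p0,1,left)
state=p0 head=5 tape=11100[B]11   (p0,B)→(p1,1,left)
state=p1 head=4 tape=1110[0]111
No transition is defined for (p1, 0); M halts in state p1.

p1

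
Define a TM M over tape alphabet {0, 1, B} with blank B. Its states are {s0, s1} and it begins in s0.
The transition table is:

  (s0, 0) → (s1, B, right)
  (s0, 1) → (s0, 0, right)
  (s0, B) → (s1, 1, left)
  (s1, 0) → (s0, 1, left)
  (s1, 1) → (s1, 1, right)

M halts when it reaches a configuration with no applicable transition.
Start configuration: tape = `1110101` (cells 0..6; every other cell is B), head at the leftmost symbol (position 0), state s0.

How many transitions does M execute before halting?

14

s0 | [1]110101BB   read 1 → write 0, move right, go to s0
s0 | 0[1]10101BB   read 1 → write 0, move right, go to s0
s0 | 00[1]0101BB   read 1 → write 0, move right, go to s0
s0 | 000[0]101BB   read 0 → write B, move right, go to s1
s1 | 000B[1]01BB   read 1 → write 1, move right, go to s1
s1 | 000B1[0]1BB   read 0 → write 1, move left, go to s0
s0 | 000B[1]11BB   read 1 → write 0, move right, go to s0
s0 | 000B0[1]1BB   read 1 → write 0, move right, go to s0
s0 | 000B00[1]BB   read 1 → write 0, move right, go to s0
s0 | 000B000[B]B   read B → write 1, move left, go to s1
s1 | 000B00[0]1B   read 0 → write 1, move left, go to s0
s0 | 000B0[0]11B   read 0 → write B, move right, go to s1
s1 | 000B0B[1]1B   read 1 → write 1, move right, go to s1
s1 | 000B0B1[1]B   read 1 → write 1, move right, go to s1
s1 | 000B0B11[B]
M halts after 14 transitions.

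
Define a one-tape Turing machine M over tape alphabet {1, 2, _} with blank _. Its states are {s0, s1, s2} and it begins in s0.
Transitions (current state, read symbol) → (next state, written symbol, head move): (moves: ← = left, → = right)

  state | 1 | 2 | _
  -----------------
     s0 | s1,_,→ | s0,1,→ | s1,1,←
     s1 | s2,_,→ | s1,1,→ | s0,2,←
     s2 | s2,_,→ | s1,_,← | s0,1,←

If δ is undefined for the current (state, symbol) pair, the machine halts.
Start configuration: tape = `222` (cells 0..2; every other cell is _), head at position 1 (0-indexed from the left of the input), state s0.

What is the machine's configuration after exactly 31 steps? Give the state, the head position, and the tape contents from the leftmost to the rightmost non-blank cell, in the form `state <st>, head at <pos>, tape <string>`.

state=s0 head=1 tape=2[2]2_____   (s0,2)→(s0,1,→)
state=s0 head=2 tape=21[2]_____   (s0,2)→(s0,1,→)
state=s0 head=3 tape=211[_]____   (s0,_)→(s1,1,←)
state=s1 head=2 tape=21[1]1____   (s1,1)→(s2,_,→)
state=s2 head=3 tape=21_[1]____   (s2,1)→(s2,_,→)
state=s2 head=4 tape=21__[_]___   (s2,_)→(s0,1,←)
state=s0 head=3 tape=21_[_]1___   (s0,_)→(s1,1,←)
state=s1 head=2 tape=21[_]11___   (s1,_)→(s0,2,←)
state=s0 head=1 tape=2[1]211___   (s0,1)→(s1,_,→)
state=s1 head=2 tape=2_[2]11___   (s1,2)→(s1,1,→)
state=s1 head=3 tape=2_1[1]1___   (s1,1)→(s2,_,→)
state=s2 head=4 tape=2_1_[1]___   (s2,1)→(s2,_,→)
state=s2 head=5 tape=2_1__[_]__   (s2,_)→(s0,1,←)
state=s0 head=4 tape=2_1_[_]1__   (s0,_)→(s1,1,←)
state=s1 head=3 tape=2_1[_]11__   (s1,_)→(s0,2,←)
state=s0 head=2 tape=2_[1]211__   (s0,1)→(s1,_,→)
state=s1 head=3 tape=2__[2]11__   (s1,2)→(s1,1,→)
state=s1 head=4 tape=2__1[1]1__   (s1,1)→(s2,_,→)
state=s2 head=5 tape=2__1_[1]__   (s2,1)→(s2,_,→)
state=s2 head=6 tape=2__1__[_]_   (s2,_)→(s0,1,←)
state=s0 head=5 tape=2__1_[_]1_   (s0,_)→(s1,1,←)
state=s1 head=4 tape=2__1[_]11_   (s1,_)→(s0,2,←)
state=s0 head=3 tape=2__[1]211_   (s0,1)→(s1,_,→)
state=s1 head=4 tape=2___[2]11_   (s1,2)→(s1,1,→)
state=s1 head=5 tape=2___1[1]1_   (s1,1)→(s2,_,→)
state=s2 head=6 tape=2___1_[1]_   (s2,1)→(s2,_,→)
state=s2 head=7 tape=2___1__[_]   (s2,_)→(s0,1,←)
state=s0 head=6 tape=2___1_[_]1   (s0,_)→(s1,1,←)
state=s1 head=5 tape=2___1[_]11   (s1,_)→(s0,2,←)
state=s0 head=4 tape=2___[1]211   (s0,1)→(s1,_,→)
state=s1 head=5 tape=2____[2]11   (s1,2)→(s1,1,→)
state=s1 head=6 tape=2____1[1]1
After 31 steps: state s1, head at 6, tape 2____111.

state s1, head at 6, tape 2____111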